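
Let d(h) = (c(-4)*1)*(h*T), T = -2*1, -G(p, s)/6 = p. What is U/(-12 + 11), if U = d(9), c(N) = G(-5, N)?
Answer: 540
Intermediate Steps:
G(p, s) = -6*p
c(N) = 30 (c(N) = -6*(-5) = 30)
T = -2
d(h) = -60*h (d(h) = (30*1)*(h*(-2)) = 30*(-2*h) = -60*h)
U = -540 (U = -60*9 = -540)
U/(-12 + 11) = -540/(-12 + 11) = -540/(-1) = -540*(-1) = 540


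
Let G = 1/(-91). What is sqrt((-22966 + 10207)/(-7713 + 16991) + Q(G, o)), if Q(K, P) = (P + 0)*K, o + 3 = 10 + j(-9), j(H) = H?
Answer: I*sqrt(964621440874)/844298 ≈ 1.1633*I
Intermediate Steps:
o = -2 (o = -3 + (10 - 9) = -3 + 1 = -2)
G = -1/91 ≈ -0.010989
Q(K, P) = K*P (Q(K, P) = P*K = K*P)
sqrt((-22966 + 10207)/(-7713 + 16991) + Q(G, o)) = sqrt((-22966 + 10207)/(-7713 + 16991) - 1/91*(-2)) = sqrt(-12759/9278 + 2/91) = sqrt(-1142513/844298) = I*sqrt(964621440874)/844298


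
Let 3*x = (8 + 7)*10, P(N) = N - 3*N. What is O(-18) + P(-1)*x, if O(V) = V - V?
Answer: 100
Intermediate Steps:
O(V) = 0
P(N) = -2*N
x = 50 (x = ((8 + 7)*10)/3 = (15*10)/3 = (1/3)*150 = 50)
O(-18) + P(-1)*x = 0 - 2*(-1)*50 = 0 + 2*50 = 0 + 100 = 100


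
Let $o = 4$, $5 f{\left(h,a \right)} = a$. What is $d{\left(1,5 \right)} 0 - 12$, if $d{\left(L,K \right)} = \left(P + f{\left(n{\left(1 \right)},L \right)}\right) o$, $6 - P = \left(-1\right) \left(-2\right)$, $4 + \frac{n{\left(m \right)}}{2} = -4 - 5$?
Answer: $-12$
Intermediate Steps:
$n{\left(m \right)} = -26$ ($n{\left(m \right)} = -8 + 2 \left(-4 - 5\right) = -8 + 2 \left(-9\right) = -8 - 18 = -26$)
$f{\left(h,a \right)} = \frac{a}{5}$
$P = 4$ ($P = 6 - \left(-1\right) \left(-2\right) = 6 - 2 = 4$)
$d{\left(L,K \right)} = 16 + \frac{4 L}{5}$ ($d{\left(L,K \right)} = \left(4 + \frac{L}{5}\right) 4 = 16 + \frac{4 L}{5}$)
$d{\left(1,5 \right)} 0 - 12 = \left(16 + \frac{4}{5} \cdot 1\right) 0 - 12 = \left(16 + \frac{4}{5}\right) 0 - 12 = \frac{84}{5} \cdot 0 - 12 = 0 - 12 = -12$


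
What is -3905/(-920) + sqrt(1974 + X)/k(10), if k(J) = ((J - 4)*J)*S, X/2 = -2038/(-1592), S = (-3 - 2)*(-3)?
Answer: 781/184 + sqrt(313095058)/358200 ≈ 4.2940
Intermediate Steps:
S = 15 (S = -5*(-3) = 15)
X = 1019/398 (X = 2*(-2038/(-1592)) = 2*(-2038*(-1/1592)) = 2*(1019/796) = 1019/398 ≈ 2.5603)
k(J) = 15*J*(-4 + J) (k(J) = ((J - 4)*J)*15 = ((-4 + J)*J)*15 = (J*(-4 + J))*15 = 15*J*(-4 + J))
-3905/(-920) + sqrt(1974 + X)/k(10) = -3905/(-920) + sqrt(1974 + 1019/398)/((15*10*(-4 + 10))) = -3905*(-1/920) + sqrt(786671/398)/((15*10*6)) = 781/184 + (sqrt(313095058)/398)/900 = 781/184 + (sqrt(313095058)/398)*(1/900) = 781/184 + sqrt(313095058)/358200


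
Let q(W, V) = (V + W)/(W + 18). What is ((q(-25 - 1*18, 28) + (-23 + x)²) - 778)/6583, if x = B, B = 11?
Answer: -3167/32915 ≈ -0.096218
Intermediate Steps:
q(W, V) = (V + W)/(18 + W)
x = 11
((q(-25 - 1*18, 28) + (-23 + x)²) - 778)/6583 = (((28 + (-25 - 1*18))/(18 + (-25 - 1*18)) + (-23 + 11)²) - 778)/6583 = (((28 + (-25 - 18))/(18 + (-25 - 18)) + (-12)²) - 778)*(1/6583) = (((28 - 43)/(18 - 43) + 144) - 778)*(1/6583) = ((-15/(-25) + 144) - 778)*(1/6583) = ((-1/25*(-15) + 144) - 778)*(1/6583) = ((⅗ + 144) - 778)*(1/6583) = (723/5 - 778)*(1/6583) = -3167/5*1/6583 = -3167/32915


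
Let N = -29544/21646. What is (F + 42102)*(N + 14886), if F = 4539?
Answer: 7513697472246/10823 ≈ 6.9423e+8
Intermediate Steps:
N = -14772/10823 (N = -29544*1/21646 = -14772/10823 ≈ -1.3649)
(F + 42102)*(N + 14886) = (4539 + 42102)*(-14772/10823 + 14886) = 46641*(161096406/10823) = 7513697472246/10823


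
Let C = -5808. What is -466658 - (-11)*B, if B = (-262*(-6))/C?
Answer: -20533083/44 ≈ -4.6666e+5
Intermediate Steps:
B = -131/484 (B = -262*(-6)/(-5808) = 1572*(-1/5808) = -131/484 ≈ -0.27066)
-466658 - (-11)*B = -466658 - (-11)*(-131)/484 = -466658 - 1*131/44 = -466658 - 131/44 = -20533083/44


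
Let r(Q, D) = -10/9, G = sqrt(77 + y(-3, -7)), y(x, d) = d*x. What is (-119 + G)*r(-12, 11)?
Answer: 1190/9 - 70*sqrt(2)/9 ≈ 121.22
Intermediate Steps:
G = 7*sqrt(2) (G = sqrt(77 - 7*(-3)) = sqrt(77 + 21) = sqrt(98) = 7*sqrt(2) ≈ 9.8995)
r(Q, D) = -10/9 (r(Q, D) = -10*1/9 = -10/9)
(-119 + G)*r(-12, 11) = (-119 + 7*sqrt(2))*(-10/9) = 1190/9 - 70*sqrt(2)/9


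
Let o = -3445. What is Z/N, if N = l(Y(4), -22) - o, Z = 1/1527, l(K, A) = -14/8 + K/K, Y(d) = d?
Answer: 4/21037479 ≈ 1.9014e-7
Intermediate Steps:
l(K, A) = -¾ (l(K, A) = -14*⅛ + 1 = -7/4 + 1 = -¾)
Z = 1/1527 ≈ 0.00065488
N = 13777/4 (N = -¾ - 1*(-3445) = -¾ + 3445 = 13777/4 ≈ 3444.3)
Z/N = 1/(1527*(13777/4)) = (1/1527)*(4/13777) = 4/21037479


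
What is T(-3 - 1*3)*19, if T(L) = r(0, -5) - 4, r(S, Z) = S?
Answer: -76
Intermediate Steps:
T(L) = -4 (T(L) = 0 - 4 = -4)
T(-3 - 1*3)*19 = -4*19 = -76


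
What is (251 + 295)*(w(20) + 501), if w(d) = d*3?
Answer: 306306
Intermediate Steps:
w(d) = 3*d
(251 + 295)*(w(20) + 501) = (251 + 295)*(3*20 + 501) = 546*(60 + 501) = 546*561 = 306306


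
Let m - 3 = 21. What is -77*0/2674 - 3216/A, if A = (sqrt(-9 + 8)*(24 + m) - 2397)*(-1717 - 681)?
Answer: -428264/765749743 - 8576*I/765749743 ≈ -0.00055927 - 1.1199e-5*I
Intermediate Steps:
m = 24 (m = 3 + 21 = 24)
A = 5748006 - 115104*I (A = (sqrt(-9 + 8)*(24 + 24) - 2397)*(-1717 - 681) = (sqrt(-1)*48 - 2397)*(-2398) = (I*48 - 2397)*(-2398) = (48*I - 2397)*(-2398) = (-2397 + 48*I)*(-2398) = 5748006 - 115104*I ≈ 5.748e+6 - 1.151e+5*I)
-77*0/2674 - 3216/A = -77*0/2674 - 3216*(5748006 + 115104*I)/33052821906852 = 0*(1/2674) - 268*(5748006 + 115104*I)/2754401825571 = 0 - 268*(5748006 + 115104*I)/2754401825571 = -268*(5748006 + 115104*I)/2754401825571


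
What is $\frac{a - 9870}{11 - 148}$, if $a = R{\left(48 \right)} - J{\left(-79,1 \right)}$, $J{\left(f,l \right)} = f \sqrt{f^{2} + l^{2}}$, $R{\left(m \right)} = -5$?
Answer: $\frac{9875}{137} - \frac{79 \sqrt{6242}}{137} \approx 26.522$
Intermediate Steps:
$a = -5 + 79 \sqrt{6242}$ ($a = -5 - - 79 \sqrt{\left(-79\right)^{2} + 1^{2}} = -5 - - 79 \sqrt{6241 + 1} = -5 - - 79 \sqrt{6242} = -5 + 79 \sqrt{6242} \approx 6236.5$)
$\frac{a - 9870}{11 - 148} = \frac{\left(-5 + 79 \sqrt{6242}\right) - 9870}{11 - 148} = \frac{-9875 + 79 \sqrt{6242}}{-137} = \left(-9875 + 79 \sqrt{6242}\right) \left(- \frac{1}{137}\right) = \frac{9875}{137} - \frac{79 \sqrt{6242}}{137}$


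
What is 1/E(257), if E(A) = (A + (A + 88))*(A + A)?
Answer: 1/309428 ≈ 3.2318e-6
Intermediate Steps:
E(A) = 2*A*(88 + 2*A) (E(A) = (A + (88 + A))*(2*A) = (88 + 2*A)*(2*A) = 2*A*(88 + 2*A))
1/E(257) = 1/(4*257*(44 + 257)) = 1/(4*257*301) = 1/309428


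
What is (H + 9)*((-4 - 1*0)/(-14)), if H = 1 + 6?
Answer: 32/7 ≈ 4.5714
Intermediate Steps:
H = 7
(H + 9)*((-4 - 1*0)/(-14)) = (7 + 9)*((-4 - 1*0)/(-14)) = 16*((-4 + 0)*(-1/14)) = 16*(-4*(-1/14)) = 16*(2/7) = 32/7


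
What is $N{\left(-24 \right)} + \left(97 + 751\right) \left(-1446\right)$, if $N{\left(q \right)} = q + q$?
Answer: $-1226256$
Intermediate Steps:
$N{\left(q \right)} = 2 q$
$N{\left(-24 \right)} + \left(97 + 751\right) \left(-1446\right) = 2 \left(-24\right) + \left(97 + 751\right) \left(-1446\right) = -48 + 848 \left(-1446\right) = -48 - 1226208 = -1226256$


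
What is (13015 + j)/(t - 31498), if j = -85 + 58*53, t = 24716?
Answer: -8002/3391 ≈ -2.3598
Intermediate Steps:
j = 2989 (j = -85 + 3074 = 2989)
(13015 + j)/(t - 31498) = (13015 + 2989)/(24716 - 31498) = 16004/(-6782) = 16004*(-1/6782) = -8002/3391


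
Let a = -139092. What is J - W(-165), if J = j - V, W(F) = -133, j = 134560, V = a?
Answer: 273785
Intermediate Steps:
V = -139092
J = 273652 (J = 134560 - 1*(-139092) = 134560 + 139092 = 273652)
J - W(-165) = 273652 - 1*(-133) = 273652 + 133 = 273785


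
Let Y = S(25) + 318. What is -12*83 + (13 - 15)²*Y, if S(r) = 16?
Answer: 340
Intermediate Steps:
Y = 334 (Y = 16 + 318 = 334)
-12*83 + (13 - 15)²*Y = -12*83 + (13 - 15)²*334 = -996 + (-2)²*334 = -996 + 4*334 = -996 + 1336 = 340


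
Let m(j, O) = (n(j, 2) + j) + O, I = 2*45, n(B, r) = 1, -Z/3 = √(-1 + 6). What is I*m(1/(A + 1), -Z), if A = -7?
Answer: 75 + 270*√5 ≈ 678.74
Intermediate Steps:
Z = -3*√5 (Z = -3*√(-1 + 6) = -3*√5 ≈ -6.7082)
I = 90
m(j, O) = 1 + O + j (m(j, O) = (1 + j) + O = 1 + O + j)
I*m(1/(A + 1), -Z) = 90*(1 - (-3)*√5 + 1/(-7 + 1)) = 90*(1 + 3*√5 + 1/(-6)) = 90*(1 + 3*√5 - ⅙) = 90*(⅚ + 3*√5) = 75 + 270*√5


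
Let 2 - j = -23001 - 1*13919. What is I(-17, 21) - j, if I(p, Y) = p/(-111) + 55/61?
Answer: -249991720/6771 ≈ -36921.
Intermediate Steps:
I(p, Y) = 55/61 - p/111 (I(p, Y) = p*(-1/111) + 55*(1/61) = -p/111 + 55/61 = 55/61 - p/111)
j = 36922 (j = 2 - (-23001 - 1*13919) = 2 - (-23001 - 13919) = 2 - 1*(-36920) = 2 + 36920 = 36922)
I(-17, 21) - j = (55/61 - 1/111*(-17)) - 1*36922 = (55/61 + 17/111) - 36922 = 7142/6771 - 36922 = -249991720/6771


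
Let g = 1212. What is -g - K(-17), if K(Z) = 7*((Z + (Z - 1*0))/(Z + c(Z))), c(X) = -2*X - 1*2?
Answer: -17942/15 ≈ -1196.1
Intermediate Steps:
c(X) = -2 - 2*X (c(X) = -2*X - 2 = -2 - 2*X)
K(Z) = 14*Z/(-2 - Z) (K(Z) = 7*((Z + (Z - 1*0))/(Z + (-2 - 2*Z))) = 7*((Z + (Z + 0))/(-2 - Z)) = 7*((Z + Z)/(-2 - Z)) = 7*((2*Z)/(-2 - Z)) = 7*(2*Z/(-2 - Z)) = 14*Z/(-2 - Z))
-g - K(-17) = -1*1212 - 14*(-17)/(-2 - 1*(-17)) = -1212 - 14*(-17)/(-2 + 17) = -1212 - 14*(-17)/15 = -1212 - 1*(-238/15) = -1212 + 238/15 = -17942/15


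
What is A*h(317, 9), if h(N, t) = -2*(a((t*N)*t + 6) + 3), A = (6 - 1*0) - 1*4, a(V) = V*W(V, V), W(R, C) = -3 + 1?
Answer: 205452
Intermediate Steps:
W(R, C) = -2
a(V) = -2*V (a(V) = V*(-2) = -2*V)
A = 2 (A = (6 + 0) - 4 = 6 - 4 = 2)
h(N, t) = 18 + 4*N*t² (h(N, t) = -2*(-2*((t*N)*t + 6) + 3) = -2*(-2*((N*t)*t + 6) + 3) = -2*(-2*(N*t² + 6) + 3) = -2*(-2*(6 + N*t²) + 3) = -2*((-12 - 2*N*t²) + 3) = -2*(-9 - 2*N*t²) = 18 + 4*N*t²)
A*h(317, 9) = 2*(18 + 4*317*9²) = 2*(18 + 4*317*81) = 2*(18 + 102708) = 2*102726 = 205452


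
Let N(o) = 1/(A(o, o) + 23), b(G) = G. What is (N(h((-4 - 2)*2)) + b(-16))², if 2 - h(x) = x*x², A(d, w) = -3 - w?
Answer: 748624321/2924100 ≈ 256.02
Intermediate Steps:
h(x) = 2 - x³ (h(x) = 2 - x*x² = 2 - x³)
N(o) = 1/(20 - o) (N(o) = 1/((-3 - o) + 23) = 1/(20 - o))
(N(h((-4 - 2)*2)) + b(-16))² = (-1/(-20 + (2 - ((-4 - 2)*2)³)) - 16)² = (-1/(-20 + (2 - (-6*2)³)) - 16)² = (-1/(-20 + (2 - 1*(-12)³)) - 16)² = (-1/(-20 + (2 - 1*(-1728))) - 16)² = (-1/(-20 + (2 + 1728)) - 16)² = (-1/(-20 + 1730) - 16)² = (-1/1710 - 16)² = (-27361/1710)² = 748624321/2924100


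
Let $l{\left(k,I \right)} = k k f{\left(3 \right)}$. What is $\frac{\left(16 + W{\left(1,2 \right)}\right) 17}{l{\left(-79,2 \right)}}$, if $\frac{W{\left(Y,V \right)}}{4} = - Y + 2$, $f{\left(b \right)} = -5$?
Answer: $- \frac{68}{6241} \approx -0.010896$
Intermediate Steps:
$W{\left(Y,V \right)} = 8 - 4 Y$ ($W{\left(Y,V \right)} = 4 \left(- Y + 2\right) = 4 \left(2 - Y\right) = 8 - 4 Y$)
$l{\left(k,I \right)} = - 5 k^{2}$ ($l{\left(k,I \right)} = k k \left(-5\right) = k^{2} \left(-5\right) = - 5 k^{2}$)
$\frac{\left(16 + W{\left(1,2 \right)}\right) 17}{l{\left(-79,2 \right)}} = \frac{\left(16 + \left(8 - 4\right)\right) 17}{\left(-5\right) \left(-79\right)^{2}} = \frac{\left(16 + \left(8 - 4\right)\right) 17}{\left(-5\right) 6241} = \frac{\left(16 + 4\right) 17}{-31205} = 20 \cdot 17 \left(- \frac{1}{31205}\right) = 340 \left(- \frac{1}{31205}\right) = - \frac{68}{6241}$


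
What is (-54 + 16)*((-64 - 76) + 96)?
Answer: 1672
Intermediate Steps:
(-54 + 16)*((-64 - 76) + 96) = -38*(-140 + 96) = -38*(-44) = 1672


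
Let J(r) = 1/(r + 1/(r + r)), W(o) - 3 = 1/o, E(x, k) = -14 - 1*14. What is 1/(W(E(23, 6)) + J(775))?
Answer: 33635028/99747233 ≈ 0.33720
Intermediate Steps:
E(x, k) = -28 (E(x, k) = -14 - 14 = -28)
W(o) = 3 + 1/o
J(r) = 1/(r + 1/(2*r))
1/(W(E(23, 6)) + J(775)) = 1/((3 + 1/(-28)) + 2*775/(1 + 2*775²)) = 1/((3 - 1/28) + 2*775/(1 + 2*600625)) = 1/(83/28 + 2*775/(1 + 1201250)) = 1/(83/28 + 2*775/1201251) = 1/(83/28 + 2*775*(1/1201251)) = 1/(83/28 + 1550/1201251) = 1/(99747233/33635028) = 33635028/99747233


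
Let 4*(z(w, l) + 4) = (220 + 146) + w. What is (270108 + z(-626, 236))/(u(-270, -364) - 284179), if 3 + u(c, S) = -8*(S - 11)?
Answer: -24549/25562 ≈ -0.96037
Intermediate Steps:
u(c, S) = 85 - 8*S (u(c, S) = -3 - 8*(S - 11) = -3 - 8*(-11 + S) = -3 + (88 - 8*S) = 85 - 8*S)
z(w, l) = 175/2 + w/4 (z(w, l) = -4 + ((220 + 146) + w)/4 = -4 + (366 + w)/4 = -4 + (183/2 + w/4) = 175/2 + w/4)
(270108 + z(-626, 236))/(u(-270, -364) - 284179) = (270108 + (175/2 + (1/4)*(-626)))/((85 - 8*(-364)) - 284179) = (270108 + (175/2 - 313/2))/((85 + 2912) - 284179) = (270108 - 69)/(2997 - 284179) = 270039/(-281182) = 270039*(-1/281182) = -24549/25562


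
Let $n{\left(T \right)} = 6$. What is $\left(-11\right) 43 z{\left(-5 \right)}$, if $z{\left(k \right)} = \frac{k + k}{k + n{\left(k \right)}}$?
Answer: $4730$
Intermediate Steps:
$z{\left(k \right)} = \frac{2 k}{6 + k}$ ($z{\left(k \right)} = \frac{k + k}{k + 6} = \frac{2 k}{6 + k}$)
$\left(-11\right) 43 z{\left(-5 \right)} = \left(-11\right) 43 \cdot 2 \left(-5\right) \frac{1}{6 - 5} = - 473 \cdot 2 \left(-5\right) 1^{-1} = - 473 \cdot 2 \left(-5\right) 1 = \left(-473\right) \left(-10\right) = 4730$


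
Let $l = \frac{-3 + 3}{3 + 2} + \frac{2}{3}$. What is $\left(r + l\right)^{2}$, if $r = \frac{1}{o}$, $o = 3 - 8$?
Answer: $\frac{49}{225} \approx 0.21778$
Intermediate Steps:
$o = -5$ ($o = 3 - 8 = -5$)
$l = \frac{2}{3}$ ($l = \frac{0}{5} + 2 \cdot \frac{1}{3} = 0 \cdot \frac{1}{5} + \frac{2}{3} = 0 + \frac{2}{3} = \frac{2}{3} \approx 0.66667$)
$r = - \frac{1}{5}$ ($r = \frac{1}{-5} = - \frac{1}{5} \approx -0.2$)
$\left(r + l\right)^{2} = \left(- \frac{1}{5} + \frac{2}{3}\right)^{2} = \left(\frac{7}{15}\right)^{2} = \frac{49}{225}$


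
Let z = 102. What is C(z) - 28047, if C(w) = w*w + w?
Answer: -17541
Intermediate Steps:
C(w) = w + w² (C(w) = w² + w = w + w²)
C(z) - 28047 = 102*(1 + 102) - 28047 = 102*103 - 28047 = 10506 - 28047 = -17541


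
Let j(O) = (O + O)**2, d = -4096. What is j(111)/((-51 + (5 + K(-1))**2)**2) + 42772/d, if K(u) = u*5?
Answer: 2517147/295936 ≈ 8.5057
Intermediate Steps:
K(u) = 5*u
j(O) = 4*O**2 (j(O) = (2*O)**2 = 4*O**2)
j(111)/((-51 + (5 + K(-1))**2)**2) + 42772/d = (4*111**2)/((-51 + (5 + 5*(-1))**2)**2) + 42772/(-4096) = (4*12321)/((-51 + (5 - 5)**2)**2) + 42772*(-1/4096) = 49284/((-51 + 0**2)**2) - 10693/1024 = 49284/((-51 + 0)**2) - 10693/1024 = 49284/((-51)**2) - 10693/1024 = 49284/2601 - 10693/1024 = 49284*(1/2601) - 10693/1024 = 5476/289 - 10693/1024 = 2517147/295936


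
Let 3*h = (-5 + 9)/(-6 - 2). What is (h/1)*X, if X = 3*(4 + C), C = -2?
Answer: -1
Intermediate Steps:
h = -1/6 (h = ((-5 + 9)/(-6 - 2))/3 = (4/(-8))/3 = (4*(-1/8))/3 = (1/3)*(-1/2) = -1/6 ≈ -0.16667)
X = 6 (X = 3*(4 - 2) = 3*2 = 6)
(h/1)*X = -1/6/1*6 = -1/6*1*6 = -1/6*6 = -1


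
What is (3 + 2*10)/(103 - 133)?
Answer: -23/30 ≈ -0.76667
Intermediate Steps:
(3 + 2*10)/(103 - 133) = (3 + 20)/(-30) = 23*(-1/30) = -23/30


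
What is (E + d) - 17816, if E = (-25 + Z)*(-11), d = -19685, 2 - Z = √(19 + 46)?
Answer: -37248 + 11*√65 ≈ -37159.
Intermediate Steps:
Z = 2 - √65 (Z = 2 - √(19 + 46) = 2 - √65 ≈ -6.0623)
E = 253 + 11*√65 (E = (-25 + (2 - √65))*(-11) = (-23 - √65)*(-11) = 253 + 11*√65 ≈ 341.69)
(E + d) - 17816 = ((253 + 11*√65) - 19685) - 17816 = (-19432 + 11*√65) - 17816 = -37248 + 11*√65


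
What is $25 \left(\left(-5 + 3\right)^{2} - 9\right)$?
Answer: $-125$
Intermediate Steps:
$25 \left(\left(-5 + 3\right)^{2} - 9\right) = 25 \left(\left(-2\right)^{2} - 9\right) = 25 \left(4 - 9\right) = 25 \left(-5\right) = -125$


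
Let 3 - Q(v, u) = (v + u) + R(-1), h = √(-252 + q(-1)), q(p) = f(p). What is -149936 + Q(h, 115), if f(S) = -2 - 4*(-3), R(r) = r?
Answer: -150047 - 11*I*√2 ≈ -1.5005e+5 - 15.556*I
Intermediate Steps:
f(S) = 10 (f(S) = -2 + 12 = 10)
q(p) = 10
h = 11*I*√2 (h = √(-252 + 10) = √(-242) = 11*I*√2 ≈ 15.556*I)
Q(v, u) = 4 - u - v (Q(v, u) = 3 - ((v + u) - 1) = 3 - ((u + v) - 1) = 3 - (-1 + u + v) = 3 + (1 - u - v) = 4 - u - v)
-149936 + Q(h, 115) = -149936 + (4 - 1*115 - 11*I*√2) = -149936 + (4 - 115 - 11*I*√2) = -149936 + (-111 - 11*I*√2) = -150047 - 11*I*√2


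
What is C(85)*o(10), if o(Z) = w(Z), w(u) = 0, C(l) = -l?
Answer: 0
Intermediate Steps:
o(Z) = 0
C(85)*o(10) = -1*85*0 = -85*0 = 0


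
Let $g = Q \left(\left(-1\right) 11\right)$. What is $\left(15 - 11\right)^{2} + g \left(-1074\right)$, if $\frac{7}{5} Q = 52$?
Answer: $\frac{3071752}{7} \approx 4.3882 \cdot 10^{5}$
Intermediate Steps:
$Q = \frac{260}{7}$ ($Q = \frac{5}{7} \cdot 52 = \frac{260}{7} \approx 37.143$)
$g = - \frac{2860}{7}$ ($g = \frac{260 \left(\left(-1\right) 11\right)}{7} = \frac{260}{7} \left(-11\right) = - \frac{2860}{7} \approx -408.57$)
$\left(15 - 11\right)^{2} + g \left(-1074\right) = \left(15 - 11\right)^{2} - - \frac{3071640}{7} = 4^{2} + \frac{3071640}{7} = 16 + \frac{3071640}{7} = \frac{3071752}{7}$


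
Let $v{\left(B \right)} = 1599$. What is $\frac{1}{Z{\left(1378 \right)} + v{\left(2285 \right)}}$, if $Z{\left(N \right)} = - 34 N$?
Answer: $- \frac{1}{45253} \approx -2.2098 \cdot 10^{-5}$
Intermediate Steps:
$\frac{1}{Z{\left(1378 \right)} + v{\left(2285 \right)}} = \frac{1}{\left(-34\right) 1378 + 1599} = \frac{1}{-46852 + 1599} = \frac{1}{-45253} = - \frac{1}{45253}$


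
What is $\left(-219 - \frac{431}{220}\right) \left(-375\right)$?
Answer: $\frac{3645825}{44} \approx 82860.0$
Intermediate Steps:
$\left(-219 - \frac{431}{220}\right) \left(-375\right) = \left(- \frac{48611}{220}\right) \left(-375\right) = \frac{3645825}{44}$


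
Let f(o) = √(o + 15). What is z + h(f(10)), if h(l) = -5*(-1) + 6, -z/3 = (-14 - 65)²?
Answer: -18712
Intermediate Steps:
f(o) = √(15 + o)
z = -18723 (z = -3*(-14 - 65)² = -3*(-79)² = -3*6241 = -18723)
h(l) = 11 (h(l) = 5 + 6 = 11)
z + h(f(10)) = -18723 + 11 = -18712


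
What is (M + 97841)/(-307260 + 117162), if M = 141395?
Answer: -119618/95049 ≈ -1.2585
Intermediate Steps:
(M + 97841)/(-307260 + 117162) = (141395 + 97841)/(-307260 + 117162) = 239236/(-190098) = 239236*(-1/190098) = -119618/95049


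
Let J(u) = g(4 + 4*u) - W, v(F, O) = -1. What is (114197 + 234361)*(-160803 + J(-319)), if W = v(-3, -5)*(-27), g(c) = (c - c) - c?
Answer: -55615217364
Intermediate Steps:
g(c) = -c (g(c) = 0 - c = -c)
W = 27 (W = -1*(-27) = 27)
J(u) = -31 - 4*u (J(u) = -(4 + 4*u) - 1*27 = (-4 - 4*u) - 27 = -31 - 4*u)
(114197 + 234361)*(-160803 + J(-319)) = (114197 + 234361)*(-160803 + (-31 - 4*(-319))) = 348558*(-160803 + (-31 + 1276)) = 348558*(-160803 + 1245) = 348558*(-159558) = -55615217364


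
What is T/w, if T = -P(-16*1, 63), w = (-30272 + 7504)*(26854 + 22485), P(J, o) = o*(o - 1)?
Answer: 1953/561675176 ≈ 3.4771e-6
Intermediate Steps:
P(J, o) = o*(-1 + o)
w = -1123350352 (w = -22768*49339 = -1123350352)
T = -3906 (T = -63*(-1 + 63) = -63*62 = -1*3906 = -3906)
T/w = -3906/(-1123350352) = -3906*(-1/1123350352) = 1953/561675176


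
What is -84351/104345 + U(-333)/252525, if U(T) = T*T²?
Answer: -6980807328/47476975 ≈ -147.04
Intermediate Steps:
U(T) = T³
-84351/104345 + U(-333)/252525 = -84351/104345 + (-333)³/252525 = -84351*1/104345 - 36926037*1/252525 = -84351/104345 - 332667/2275 = -6980807328/47476975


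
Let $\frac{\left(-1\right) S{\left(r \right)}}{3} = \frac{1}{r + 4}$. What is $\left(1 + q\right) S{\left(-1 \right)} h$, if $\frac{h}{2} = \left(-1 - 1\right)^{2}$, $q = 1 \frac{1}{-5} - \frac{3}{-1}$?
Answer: $- \frac{152}{5} \approx -30.4$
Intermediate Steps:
$S{\left(r \right)} = - \frac{3}{4 + r}$ ($S{\left(r \right)} = - \frac{3}{r + 4} = - \frac{3}{4 + r}$)
$q = \frac{14}{5}$ ($q = 1 \left(- \frac{1}{5}\right) - -3 = - \frac{1}{5} + 3 = \frac{14}{5} \approx 2.8$)
$h = 8$ ($h = 2 \left(-1 - 1\right)^{2} = 2 \left(-2\right)^{2} = 2 \cdot 4 = 8$)
$\left(1 + q\right) S{\left(-1 \right)} h = \left(1 + \frac{14}{5}\right) \left(- \frac{3}{4 - 1}\right) 8 = \frac{19 \left(- \frac{3}{3}\right)}{5} \cdot 8 = \frac{19 \left(\left(-3\right) \frac{1}{3}\right)}{5} \cdot 8 = \frac{19}{5} \left(-1\right) 8 = \left(- \frac{19}{5}\right) 8 = - \frac{152}{5}$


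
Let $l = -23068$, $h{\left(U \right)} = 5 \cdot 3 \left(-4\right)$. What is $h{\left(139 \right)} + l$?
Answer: $-23128$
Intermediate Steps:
$h{\left(U \right)} = -60$ ($h{\left(U \right)} = 15 \left(-4\right) = -60$)
$h{\left(139 \right)} + l = -60 - 23068 = -23128$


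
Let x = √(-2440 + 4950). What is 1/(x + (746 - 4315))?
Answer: -3569/12735251 - √2510/12735251 ≈ -0.00028418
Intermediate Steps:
x = √2510 ≈ 50.100
1/(x + (746 - 4315)) = 1/(√2510 + (746 - 4315)) = 1/(√2510 - 3569) = 1/(-3569 + √2510)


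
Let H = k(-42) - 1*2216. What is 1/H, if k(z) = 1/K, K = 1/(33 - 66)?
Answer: -1/2249 ≈ -0.00044464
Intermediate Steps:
K = -1/33 (K = 1/(-33) = -1/33 ≈ -0.030303)
k(z) = -33 (k(z) = 1/(-1/33) = -33)
H = -2249 (H = -33 - 1*2216 = -33 - 2216 = -2249)
1/H = 1/(-2249) = -1/2249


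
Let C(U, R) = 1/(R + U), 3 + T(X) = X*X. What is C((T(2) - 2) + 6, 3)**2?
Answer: 1/64 ≈ 0.015625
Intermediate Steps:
T(X) = -3 + X**2 (T(X) = -3 + X*X = -3 + X**2)
C((T(2) - 2) + 6, 3)**2 = (1/(3 + (((-3 + 2**2) - 2) + 6)))**2 = (1/(3 + (((-3 + 4) - 2) + 6)))**2 = (1/(3 + ((1 - 2) + 6)))**2 = (1/(3 + (-1 + 6)))**2 = (1/(3 + 5))**2 = (1/8)**2 = 1/64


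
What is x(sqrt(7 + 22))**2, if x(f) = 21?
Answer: 441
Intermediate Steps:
x(sqrt(7 + 22))**2 = 21**2 = 441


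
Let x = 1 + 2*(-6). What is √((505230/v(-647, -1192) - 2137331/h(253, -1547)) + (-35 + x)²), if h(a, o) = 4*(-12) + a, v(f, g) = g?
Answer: I*√32594644976695/61090 ≈ 93.455*I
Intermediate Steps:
h(a, o) = -48 + a
x = -11 (x = 1 - 12 = -11)
√((505230/v(-647, -1192) - 2137331/h(253, -1547)) + (-35 + x)²) = √((505230/(-1192) - 2137331/(-48 + 253)) + (-35 - 11)²) = √((505230*(-1/1192) - 2137331/205) + (-46)²) = √((-252615/596 - 2137331*1/205) + 2116) = √((-252615/596 - 2137331/205) + 2116) = √(-1325635351/122180 + 2116) = √(-1067102471/122180) = I*√32594644976695/61090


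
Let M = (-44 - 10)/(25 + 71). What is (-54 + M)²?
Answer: 762129/256 ≈ 2977.1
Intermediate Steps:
M = -9/16 (M = -54/96 = -54*1/96 = -9/16 ≈ -0.56250)
(-54 + M)² = (-54 - 9/16)² = (-873/16)² = 762129/256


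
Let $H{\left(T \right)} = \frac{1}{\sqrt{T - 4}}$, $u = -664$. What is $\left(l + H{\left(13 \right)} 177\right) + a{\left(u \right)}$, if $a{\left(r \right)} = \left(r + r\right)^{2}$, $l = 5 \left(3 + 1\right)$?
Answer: $1763663$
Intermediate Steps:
$l = 20$ ($l = 5 \cdot 4 = 20$)
$H{\left(T \right)} = \frac{1}{\sqrt{-4 + T}}$
$a{\left(r \right)} = 4 r^{2}$ ($a{\left(r \right)} = \left(2 r\right)^{2} = 4 r^{2}$)
$\left(l + H{\left(13 \right)} 177\right) + a{\left(u \right)} = \left(20 + \frac{1}{\sqrt{-4 + 13}} \cdot 177\right) + 4 \left(-664\right)^{2} = \left(20 + \frac{1}{\sqrt{9}} \cdot 177\right) + 4 \cdot 440896 = \left(20 + \frac{1}{3} \cdot 177\right) + 1763584 = \left(20 + 59\right) + 1763584 = 79 + 1763584 = 1763663$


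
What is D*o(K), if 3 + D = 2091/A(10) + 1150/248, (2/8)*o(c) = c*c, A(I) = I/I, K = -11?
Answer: 31397927/31 ≈ 1.0128e+6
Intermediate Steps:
A(I) = 1
o(c) = 4*c**2 (o(c) = 4*(c*c) = 4*c**2)
D = 259487/124 (D = -3 + (2091/1 + 1150/248) = -3 + (2091*1 + 1150*(1/248)) = -3 + (2091 + 575/124) = -3 + 259859/124 = 259487/124 ≈ 2092.6)
D*o(K) = 259487*(4*(-11)**2)/124 = 259487*(4*121)/124 = (259487/124)*484 = 31397927/31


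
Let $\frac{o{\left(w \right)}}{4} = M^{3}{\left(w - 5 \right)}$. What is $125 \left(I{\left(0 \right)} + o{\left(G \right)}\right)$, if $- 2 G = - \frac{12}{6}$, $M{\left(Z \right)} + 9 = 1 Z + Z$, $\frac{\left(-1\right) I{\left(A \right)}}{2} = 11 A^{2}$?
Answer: $-2456500$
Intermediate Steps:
$I{\left(A \right)} = - 22 A^{2}$ ($I{\left(A \right)} = - 2 \cdot 11 A^{2} = - 22 A^{2}$)
$M{\left(Z \right)} = -9 + 2 Z$ ($M{\left(Z \right)} = -9 + \left(1 Z + Z\right) = -9 + \left(Z + Z\right) = -9 + 2 Z$)
$G = 1$ ($G = - \frac{\left(-12\right) \frac{1}{6}}{2} = \left(- \frac{1}{2}\right) \left(-2\right) = 1$)
$o{\left(w \right)} = 4 \left(-19 + 2 w\right)^{3}$ ($o{\left(w \right)} = 4 \left(-9 + 2 \left(w - 5\right)\right)^{3} = 4 \left(-9 + 2 \left(-5 + w\right)\right)^{3} = 4 \left(-9 + \left(-10 + 2 w\right)\right)^{3} = 4 \left(-19 + 2 w\right)^{3}$)
$125 \left(I{\left(0 \right)} + o{\left(G \right)}\right) = 125 \left(- 22 \cdot 0^{2} + 4 \left(-19 + 2 \cdot 1\right)^{3}\right) = 125 \left(\left(-22\right) 0 + 4 \left(-19 + 2\right)^{3}\right) = 125 \left(0 + 4 \left(-17\right)^{3}\right) = 125 \left(0 + 4 \left(-4913\right)\right) = 125 \left(0 - 19652\right) = 125 \left(-19652\right) = -2456500$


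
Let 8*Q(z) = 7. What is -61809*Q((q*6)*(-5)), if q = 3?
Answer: -432663/8 ≈ -54083.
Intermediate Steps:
Q(z) = 7/8 (Q(z) = (1/8)*7 = 7/8)
-61809*Q((q*6)*(-5)) = -61809*7/8 = -432663/8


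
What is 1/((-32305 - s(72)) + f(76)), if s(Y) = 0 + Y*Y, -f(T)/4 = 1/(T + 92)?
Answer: -42/1574539 ≈ -2.6674e-5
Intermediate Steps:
f(T) = -4/(92 + T) (f(T) = -4/(T + 92) = -4/(92 + T))
s(Y) = Y² (s(Y) = 0 + Y² = Y²)
1/((-32305 - s(72)) + f(76)) = 1/((-32305 - 1*72²) - 4/(92 + 76)) = 1/((-32305 - 1*5184) - 4/168) = 1/((-32305 - 5184) - 4*1/168) = 1/(-37489 - 1/42) = 1/(-1574539/42) = -42/1574539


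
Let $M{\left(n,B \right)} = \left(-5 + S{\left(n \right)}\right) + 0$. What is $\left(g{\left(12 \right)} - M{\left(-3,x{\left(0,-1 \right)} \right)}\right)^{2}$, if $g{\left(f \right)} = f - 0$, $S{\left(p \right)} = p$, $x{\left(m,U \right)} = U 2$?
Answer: $400$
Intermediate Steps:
$x{\left(m,U \right)} = 2 U$
$M{\left(n,B \right)} = -5 + n$ ($M{\left(n,B \right)} = \left(-5 + n\right) + 0 = -5 + n$)
$g{\left(f \right)} = f$ ($g{\left(f \right)} = f + 0 = f$)
$\left(g{\left(12 \right)} - M{\left(-3,x{\left(0,-1 \right)} \right)}\right)^{2} = \left(12 - \left(-5 - 3\right)\right)^{2} = \left(12 - -8\right)^{2} = \left(12 + 8\right)^{2} = 20^{2} = 400$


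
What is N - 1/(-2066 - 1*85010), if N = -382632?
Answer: -33318064031/87076 ≈ -3.8263e+5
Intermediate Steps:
N - 1/(-2066 - 1*85010) = -382632 - 1/(-2066 - 1*85010) = -382632 - 1/(-2066 - 85010) = -382632 - 1/(-87076) = -382632 - 1*(-1/87076) = -382632 + 1/87076 = -33318064031/87076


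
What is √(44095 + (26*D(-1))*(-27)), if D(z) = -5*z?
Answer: √40585 ≈ 201.46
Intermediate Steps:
√(44095 + (26*D(-1))*(-27)) = √(44095 + (26*(-5*(-1)))*(-27)) = √(44095 + (26*5)*(-27)) = √(44095 + 130*(-27)) = √(44095 - 3510) = √40585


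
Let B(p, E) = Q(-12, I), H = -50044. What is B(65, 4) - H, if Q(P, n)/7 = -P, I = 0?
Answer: 50128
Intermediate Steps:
Q(P, n) = -7*P (Q(P, n) = 7*(-P) = -7*P)
B(p, E) = 84 (B(p, E) = -7*(-12) = 84)
B(65, 4) - H = 84 - 1*(-50044) = 84 + 50044 = 50128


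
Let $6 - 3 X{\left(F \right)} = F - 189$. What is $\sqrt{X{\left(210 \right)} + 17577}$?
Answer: $2 \sqrt{4393} \approx 132.56$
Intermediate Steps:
$X{\left(F \right)} = 65 - \frac{F}{3}$ ($X{\left(F \right)} = 2 - \frac{F - 189}{3} = 2 - \frac{-189 + F}{3} = 2 - \left(-63 + \frac{F}{3}\right) = 65 - \frac{F}{3}$)
$\sqrt{X{\left(210 \right)} + 17577} = \sqrt{\left(65 - 70\right) + 17577} = \sqrt{-5 + 17577} = \sqrt{17572} = 2 \sqrt{4393}$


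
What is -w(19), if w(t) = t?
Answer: -19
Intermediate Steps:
-w(19) = -1*19 = -19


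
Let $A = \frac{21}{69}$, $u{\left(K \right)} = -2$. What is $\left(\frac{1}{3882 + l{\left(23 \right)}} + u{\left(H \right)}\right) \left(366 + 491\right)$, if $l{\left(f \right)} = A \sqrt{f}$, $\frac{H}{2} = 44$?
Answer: $- \frac{594009941840}{346608203} - \frac{5999 \sqrt{23}}{346608203} \approx -1713.8$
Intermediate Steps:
$H = 88$ ($H = 2 \cdot 44 = 88$)
$A = \frac{7}{23}$ ($A = 21 \cdot \frac{1}{69} = \frac{7}{23} \approx 0.30435$)
$l{\left(f \right)} = \frac{7 \sqrt{f}}{23}$
$\left(\frac{1}{3882 + l{\left(23 \right)}} + u{\left(H \right)}\right) \left(366 + 491\right) = \left(\frac{1}{3882 + \frac{7 \sqrt{23}}{23}} - 2\right) \left(366 + 491\right) = \left(-2 + \frac{1}{3882 + \frac{7 \sqrt{23}}{23}}\right) 857 = -1714 + \frac{857}{3882 + \frac{7 \sqrt{23}}{23}}$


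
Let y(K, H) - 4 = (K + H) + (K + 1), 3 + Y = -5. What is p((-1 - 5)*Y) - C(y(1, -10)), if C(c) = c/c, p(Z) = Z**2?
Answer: 2303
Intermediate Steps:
Y = -8 (Y = -3 - 5 = -8)
y(K, H) = 5 + H + 2*K (y(K, H) = 4 + ((K + H) + (K + 1)) = 4 + ((H + K) + (1 + K)) = 4 + (1 + H + 2*K) = 5 + H + 2*K)
C(c) = 1
p((-1 - 5)*Y) - C(y(1, -10)) = ((-1 - 5)*(-8))**2 - 1*1 = (-6*(-8))**2 - 1 = 48**2 - 1 = 2304 - 1 = 2303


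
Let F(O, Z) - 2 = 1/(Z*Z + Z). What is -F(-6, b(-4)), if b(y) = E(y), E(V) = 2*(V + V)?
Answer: -481/240 ≈ -2.0042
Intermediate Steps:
E(V) = 4*V (E(V) = 2*(2*V) = 4*V)
b(y) = 4*y
F(O, Z) = 2 + 1/(Z + Z²) (F(O, Z) = 2 + 1/(Z*Z + Z) = 2 + 1/(Z² + Z) = 2 + 1/(Z + Z²))
-F(-6, b(-4)) = -(1 + 2*(4*(-4)) + 2*(4*(-4))²)/((4*(-4))*(1 + 4*(-4))) = -(1 + 2*(-16) + 2*(-16)²)/((-16)*(1 - 16)) = -(-1)*(1 - 32 + 2*256)/(16*(-15)) = -(-1)*(-1)*(1 - 32 + 512)/(16*15) = -(-1)*(-1)*481/(16*15) = -1*481/240 = -481/240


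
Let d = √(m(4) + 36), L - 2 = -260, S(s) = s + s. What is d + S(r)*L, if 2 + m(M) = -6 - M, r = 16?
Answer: -8256 + 2*√6 ≈ -8251.1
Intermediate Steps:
S(s) = 2*s
m(M) = -8 - M (m(M) = -2 + (-6 - M) = -8 - M)
L = -258 (L = 2 - 260 = -258)
d = 2*√6 (d = √((-8 - 1*4) + 36) = √((-8 - 4) + 36) = √(-12 + 36) = √24 = 2*√6 ≈ 4.8990)
d + S(r)*L = 2*√6 + (2*16)*(-258) = 2*√6 + 32*(-258) = 2*√6 - 8256 = -8256 + 2*√6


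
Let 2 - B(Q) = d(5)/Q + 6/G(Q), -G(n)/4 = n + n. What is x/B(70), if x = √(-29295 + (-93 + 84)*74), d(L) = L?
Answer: 280*I*√3329/181 ≈ 89.256*I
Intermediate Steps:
G(n) = -8*n (G(n) = -4*(n + n) = -8*n)
B(Q) = 2 - 17/(4*Q) (B(Q) = 2 - (5/Q + 6/((-8*Q))) = 2 - (5/Q + 6*(-1/(8*Q))) = 2 - (5/Q - 3/(4*Q)) = 2 - 17/(4*Q))
x = 3*I*√3329 (x = √(-29295 - 9*74) = √(-29295 - 666) = √(-29961) = 3*I*√3329 ≈ 173.09*I)
x/B(70) = (3*I*√3329)/(2 - 17/4/70) = (3*I*√3329)/(2 - 17/4*1/70) = (3*I*√3329)/(2 - 17/280) = (3*I*√3329)/(543/280) = (3*I*√3329)*(280/543) = 280*I*√3329/181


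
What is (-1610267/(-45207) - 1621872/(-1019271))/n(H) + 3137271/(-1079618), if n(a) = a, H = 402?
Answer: -4688490572418310523/1666519038107570691 ≈ -2.8133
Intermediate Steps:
(-1610267/(-45207) - 1621872/(-1019271))/n(H) + 3137271/(-1079618) = (-1610267/(-45207) - 1621872/(-1019271))/402 + 3137271/(-1079618) = (-1610267*(-1/45207) - 1621872*(-1/1019271))*(1/402) + 3137271*(-1/1079618) = (1610267/45207 + 540624/339757)*(1/402) - 3137271/1079618 = (571539474287/15359394699)*(1/402) - 3137271/1079618 = 571539474287/6174476668998 - 3137271/1079618 = -4688490572418310523/1666519038107570691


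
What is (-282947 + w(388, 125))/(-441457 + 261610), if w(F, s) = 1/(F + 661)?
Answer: 98937134/62886501 ≈ 1.5733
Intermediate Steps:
w(F, s) = 1/(661 + F)
(-282947 + w(388, 125))/(-441457 + 261610) = (-282947 + 1/(661 + 388))/(-441457 + 261610) = (-282947 + 1/1049)/(-179847) = (-282947 + 1/1049)*(-1/179847) = -296811402/1049*(-1/179847) = 98937134/62886501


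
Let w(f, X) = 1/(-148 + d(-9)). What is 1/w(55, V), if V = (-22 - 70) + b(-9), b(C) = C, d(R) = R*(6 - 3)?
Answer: -175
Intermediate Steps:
d(R) = 3*R (d(R) = R*3 = 3*R)
V = -101 (V = (-22 - 70) - 9 = -92 - 9 = -101)
w(f, X) = -1/175 (w(f, X) = 1/(-148 + 3*(-9)) = 1/(-148 - 27) = 1/(-175) = -1/175)
1/w(55, V) = 1/(-1/175) = -175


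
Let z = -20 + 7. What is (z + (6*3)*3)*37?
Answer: 1517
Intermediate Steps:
z = -13
(z + (6*3)*3)*37 = (-13 + (6*3)*3)*37 = (-13 + 18*3)*37 = (-13 + 54)*37 = 41*37 = 1517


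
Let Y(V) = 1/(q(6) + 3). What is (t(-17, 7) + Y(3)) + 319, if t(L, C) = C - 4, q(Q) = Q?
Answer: 2899/9 ≈ 322.11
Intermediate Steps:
t(L, C) = -4 + C
Y(V) = ⅑ (Y(V) = 1/(6 + 3) = 1/9 = ⅑)
(t(-17, 7) + Y(3)) + 319 = ((-4 + 7) + ⅑) + 319 = (3 + ⅑) + 319 = 28/9 + 319 = 2899/9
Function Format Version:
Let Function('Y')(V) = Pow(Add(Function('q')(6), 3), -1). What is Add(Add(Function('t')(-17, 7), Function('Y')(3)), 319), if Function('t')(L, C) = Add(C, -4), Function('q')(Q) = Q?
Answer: Rational(2899, 9) ≈ 322.11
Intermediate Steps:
Function('t')(L, C) = Add(-4, C)
Function('Y')(V) = Rational(1, 9) (Function('Y')(V) = Pow(Add(6, 3), -1) = Pow(9, -1) = Rational(1, 9))
Add(Add(Function('t')(-17, 7), Function('Y')(3)), 319) = Add(Add(Add(-4, 7), Rational(1, 9)), 319) = Add(Add(3, Rational(1, 9)), 319) = Add(Rational(28, 9), 319) = Rational(2899, 9)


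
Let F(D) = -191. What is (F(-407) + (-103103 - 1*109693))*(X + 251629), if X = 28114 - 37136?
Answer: -51672137109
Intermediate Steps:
X = -9022
(F(-407) + (-103103 - 1*109693))*(X + 251629) = (-191 + (-103103 - 1*109693))*(-9022 + 251629) = (-191 + (-103103 - 109693))*242607 = (-191 - 212796)*242607 = -212987*242607 = -51672137109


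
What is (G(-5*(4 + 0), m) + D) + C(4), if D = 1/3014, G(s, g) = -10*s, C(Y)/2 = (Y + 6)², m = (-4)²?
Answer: 1205601/3014 ≈ 400.00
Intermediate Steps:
m = 16
C(Y) = 2*(6 + Y)² (C(Y) = 2*(Y + 6)² = 2*(6 + Y)²)
D = 1/3014 ≈ 0.00033179
(G(-5*(4 + 0), m) + D) + C(4) = (-(-50)*(4 + 0) + 1/3014) + 2*(6 + 4)² = (-(-50)*4 + 1/3014) + 2*10² = (-10*(-20) + 1/3014) + 2*100 = (200 + 1/3014) + 200 = 602801/3014 + 200 = 1205601/3014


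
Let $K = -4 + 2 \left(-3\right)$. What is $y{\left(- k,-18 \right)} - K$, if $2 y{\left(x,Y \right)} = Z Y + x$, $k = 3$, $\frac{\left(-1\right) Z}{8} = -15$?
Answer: $- \frac{2143}{2} \approx -1071.5$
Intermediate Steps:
$Z = 120$ ($Z = \left(-8\right) \left(-15\right) = 120$)
$y{\left(x,Y \right)} = \frac{x}{2} + 60 Y$ ($y{\left(x,Y \right)} = \frac{120 Y + x}{2} = \frac{x + 120 Y}{2} = \frac{x}{2} + 60 Y$)
$K = -10$ ($K = -4 - 6 = -10$)
$y{\left(- k,-18 \right)} - K = \left(\frac{\left(-1\right) 3}{2} + 60 \left(-18\right)\right) - -10 = \left(\frac{1}{2} \left(-3\right) - 1080\right) + 10 = \left(- \frac{3}{2} - 1080\right) + 10 = - \frac{2163}{2} + 10 = - \frac{2143}{2}$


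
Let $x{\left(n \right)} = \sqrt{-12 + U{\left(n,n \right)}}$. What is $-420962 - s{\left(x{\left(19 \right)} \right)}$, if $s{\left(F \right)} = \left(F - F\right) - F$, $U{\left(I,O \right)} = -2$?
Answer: $-420962 + i \sqrt{14} \approx -4.2096 \cdot 10^{5} + 3.7417 i$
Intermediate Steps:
$x{\left(n \right)} = i \sqrt{14}$ ($x{\left(n \right)} = \sqrt{-12 - 2} = \sqrt{-14} = i \sqrt{14}$)
$s{\left(F \right)} = - F$ ($s{\left(F \right)} = 0 - F = - F$)
$-420962 - s{\left(x{\left(19 \right)} \right)} = -420962 - - i \sqrt{14} = -420962 + i \sqrt{14}$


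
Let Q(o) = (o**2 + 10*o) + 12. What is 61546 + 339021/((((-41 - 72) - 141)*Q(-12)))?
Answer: 62493067/1016 ≈ 61509.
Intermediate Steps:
Q(o) = 12 + o**2 + 10*o
61546 + 339021/((((-41 - 72) - 141)*Q(-12))) = 61546 + 339021/((((-41 - 72) - 141)*(12 + (-12)**2 + 10*(-12)))) = 61546 + 339021/(((-113 - 141)*(12 + 144 - 120))) = 61546 + 339021/((-254*36)) = 61546 + 339021/(-9144) = 61546 + 339021*(-1/9144) = 61546 - 37669/1016 = 62493067/1016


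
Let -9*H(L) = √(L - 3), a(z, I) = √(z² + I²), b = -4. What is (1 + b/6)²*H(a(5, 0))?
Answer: -√2/81 ≈ -0.017459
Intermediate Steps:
a(z, I) = √(I² + z²)
H(L) = -√(-3 + L)/9 (H(L) = -√(L - 3)/9 = -√(-3 + L)/9)
(1 + b/6)²*H(a(5, 0)) = (1 - 4/6)²*(-√(-3 + √(0² + 5²))/9) = (1 - 4*⅙)²*(-√(-3 + √(0 + 25))/9) = (1 - ⅔)²*(-√(-3 + √25)/9) = (⅓)²*(-√(-3 + 5)/9) = (-√2/9)/9 = -√2/81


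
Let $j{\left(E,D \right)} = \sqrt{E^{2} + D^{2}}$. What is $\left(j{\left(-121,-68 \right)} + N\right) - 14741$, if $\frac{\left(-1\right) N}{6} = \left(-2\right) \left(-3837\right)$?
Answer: $-60785 + \sqrt{19265} \approx -60646.0$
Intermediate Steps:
$N = -46044$ ($N = - 6 \left(\left(-2\right) \left(-3837\right)\right) = \left(-6\right) 7674 = -46044$)
$j{\left(E,D \right)} = \sqrt{D^{2} + E^{2}}$
$\left(j{\left(-121,-68 \right)} + N\right) - 14741 = \left(\sqrt{\left(-68\right)^{2} + \left(-121\right)^{2}} - 46044\right) - 14741 = \left(\sqrt{4624 + 14641} - 46044\right) - 14741 = \left(\sqrt{19265} - 46044\right) - 14741 = \left(-46044 + \sqrt{19265}\right) - 14741 = -60785 + \sqrt{19265}$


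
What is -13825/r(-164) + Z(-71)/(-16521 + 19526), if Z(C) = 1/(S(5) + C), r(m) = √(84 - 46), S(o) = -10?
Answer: -1/243405 - 13825*√38/38 ≈ -2242.7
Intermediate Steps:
r(m) = √38
Z(C) = 1/(-10 + C)
-13825/r(-164) + Z(-71)/(-16521 + 19526) = -13825*√38/38 + 1/((-10 - 71)*(-16521 + 19526)) = -13825*√38/38 + 1/(-81*3005) = -13825*√38/38 - 1/81*1/3005 = -13825*√38/38 - 1/243405 = -1/243405 - 13825*√38/38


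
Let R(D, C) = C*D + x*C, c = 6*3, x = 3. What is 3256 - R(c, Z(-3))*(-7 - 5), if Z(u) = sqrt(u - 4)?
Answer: 3256 + 252*I*sqrt(7) ≈ 3256.0 + 666.73*I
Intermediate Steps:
Z(u) = sqrt(-4 + u)
c = 18
R(D, C) = 3*C + C*D (R(D, C) = C*D + 3*C = 3*C + C*D)
3256 - R(c, Z(-3))*(-7 - 5) = 3256 - sqrt(-4 - 3)*(3 + 18)*(-7 - 5) = 3256 - sqrt(-7)*21*(-12) = 3256 - (I*sqrt(7))*21*(-12) = 3256 - 21*I*sqrt(7)*(-12) = 3256 - (-252)*I*sqrt(7) = 3256 + 252*I*sqrt(7)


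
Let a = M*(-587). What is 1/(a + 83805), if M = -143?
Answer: 1/167746 ≈ 5.9614e-6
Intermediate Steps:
a = 83941 (a = -143*(-587) = 83941)
1/(a + 83805) = 1/(83941 + 83805) = 1/167746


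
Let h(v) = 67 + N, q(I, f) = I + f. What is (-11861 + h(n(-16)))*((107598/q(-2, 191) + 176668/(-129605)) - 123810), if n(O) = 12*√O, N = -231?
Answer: 345730982965160/233289 ≈ 1.4820e+9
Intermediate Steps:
h(v) = -164 (h(v) = 67 - 231 = -164)
(-11861 + h(n(-16)))*((107598/q(-2, 191) + 176668/(-129605)) - 123810) = (-11861 - 164)*((107598/(-2 + 191) + 176668/(-129605)) - 123810) = -12025*((107598/189 + 176668*(-1/129605)) - 123810) = -12025*((107598*(1/189) - 176668/129605) - 123810) = -12025*((35866/63 - 176668/129605) - 123810) = -12025*(662468978/1166445 - 123810) = -12025*(-143755086472/1166445) = 345730982965160/233289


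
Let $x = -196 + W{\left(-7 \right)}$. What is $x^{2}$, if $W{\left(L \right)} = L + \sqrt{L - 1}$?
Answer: $41201 - 812 i \sqrt{2} \approx 41201.0 - 1148.3 i$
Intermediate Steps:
$W{\left(L \right)} = L + \sqrt{-1 + L}$
$x = -203 + 2 i \sqrt{2}$ ($x = -196 - \left(7 - \sqrt{-1 - 7}\right) = -196 - \left(7 - \sqrt{-8}\right) = -196 - \left(7 - 2 i \sqrt{2}\right) = -203 + 2 i \sqrt{2} \approx -203.0 + 2.8284 i$)
$x^{2} = \left(-203 + 2 i \sqrt{2}\right)^{2}$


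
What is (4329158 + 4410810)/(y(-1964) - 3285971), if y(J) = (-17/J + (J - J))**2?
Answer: -33712643606528/12674962794127 ≈ -2.6598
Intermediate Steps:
y(J) = 289/J**2 (y(J) = (-17/J + 0)**2 = (-17/J)**2 = 289/J**2)
(4329158 + 4410810)/(y(-1964) - 3285971) = (4329158 + 4410810)/(289/(-1964)**2 - 3285971) = 8739968/(289*(1/3857296) - 3285971) = 8739968/(289/3857296 - 3285971) = 8739968/(-12674962794127/3857296) = 8739968*(-3857296/12674962794127) = -33712643606528/12674962794127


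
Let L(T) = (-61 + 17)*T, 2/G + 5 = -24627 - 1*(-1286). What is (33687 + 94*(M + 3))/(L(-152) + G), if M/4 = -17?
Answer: 321906321/78069023 ≈ 4.1234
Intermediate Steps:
M = -68 (M = 4*(-17) = -68)
G = -1/11673 (G = 2/(-5 + (-24627 - 1*(-1286))) = 2/(-5 + (-24627 + 1286)) = 2/(-5 - 23341) = 2/(-23346) = 2*(-1/23346) = -1/11673 ≈ -8.5668e-5)
L(T) = -44*T
(33687 + 94*(M + 3))/(L(-152) + G) = (33687 + 94*(-68 + 3))/(-44*(-152) - 1/11673) = (33687 + 94*(-65))/(6688 - 1/11673) = (33687 - 6110)/(78069023/11673) = 27577*(11673/78069023) = 321906321/78069023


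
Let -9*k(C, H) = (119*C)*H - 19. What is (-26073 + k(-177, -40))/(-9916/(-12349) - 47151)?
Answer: 13301824142/5240320047 ≈ 2.5384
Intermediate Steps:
k(C, H) = 19/9 - 119*C*H/9 (k(C, H) = -((119*C)*H - 19)/9 = -(119*C*H - 19)/9 = -(-19 + 119*C*H)/9 = 19/9 - 119*C*H/9)
(-26073 + k(-177, -40))/(-9916/(-12349) - 47151) = (-26073 + (19/9 - 119/9*(-177)*(-40)))/(-9916/(-12349) - 47151) = (-26073 + (19/9 - 280840/3))/(-9916*(-1/12349) - 47151) = (-26073 - 842501/9)/(9916/12349 - 47151) = -1077158/(9*(-582257783/12349)) = -1077158/9*(-12349/582257783) = 13301824142/5240320047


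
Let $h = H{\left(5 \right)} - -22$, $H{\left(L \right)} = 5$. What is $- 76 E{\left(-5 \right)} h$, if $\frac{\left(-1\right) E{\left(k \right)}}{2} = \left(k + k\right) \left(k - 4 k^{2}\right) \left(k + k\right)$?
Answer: $-43092000$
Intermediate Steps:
$E{\left(k \right)} = - 8 k^{2} \left(k - 4 k^{2}\right)$ ($E{\left(k \right)} = - 2 \left(k + k\right) \left(k - 4 k^{2}\right) \left(k + k\right) = - 2 \cdot 2 k \left(k - 4 k^{2}\right) 2 k = - 2 \cdot 4 k^{2} \left(k - 4 k^{2}\right) = - 8 k^{2} \left(k - 4 k^{2}\right)$)
$h = 27$ ($h = 5 - -22 = 5 + 22 = 27$)
$- 76 E{\left(-5 \right)} h = - 76 \left(-5\right)^{3} \left(-8 + 32 \left(-5\right)\right) 27 = - 76 \left(- 125 \left(-8 - 160\right)\right) 27 = - 76 \left(\left(-125\right) \left(-168\right)\right) 27 = \left(-76\right) 21000 \cdot 27 = \left(-1596000\right) 27 = -43092000$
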